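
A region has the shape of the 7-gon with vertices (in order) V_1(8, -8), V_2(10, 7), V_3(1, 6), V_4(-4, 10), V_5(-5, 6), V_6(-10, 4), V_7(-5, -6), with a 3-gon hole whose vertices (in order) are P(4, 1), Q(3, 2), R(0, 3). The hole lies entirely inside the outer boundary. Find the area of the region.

227.5

Outer boundary:
Cross-terms: 136, 53, 34, 26, 40, 80, 88  ⇒  Σ = 457
Area = |Σ|/2 = 228.5.
Hole:
Σ = (5) + (9) + (-12) = 2
Area = |Σ|/2 = 1.
Net area = 228.5 − 1 = 227.5.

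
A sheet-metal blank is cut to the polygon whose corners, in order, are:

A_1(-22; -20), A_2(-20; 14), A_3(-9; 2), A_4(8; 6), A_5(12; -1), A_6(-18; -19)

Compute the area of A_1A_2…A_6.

Apply the shoelace formula: 2A = Σ (x_i·y_{i+1} − x_{i+1}·y_i), indices taken mod 6.
Cross-terms: -708, 86, -70, -80, -246, -58  ⇒  Σ = -1076
Area = |Σ|/2 = 538.

538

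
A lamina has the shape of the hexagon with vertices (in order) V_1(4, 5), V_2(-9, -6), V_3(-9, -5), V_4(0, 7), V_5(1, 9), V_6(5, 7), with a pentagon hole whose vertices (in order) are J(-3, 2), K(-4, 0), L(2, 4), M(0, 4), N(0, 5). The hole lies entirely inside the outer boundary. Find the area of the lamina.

Outer boundary:
Σ = (21) + (-9) + (-63) + (-7) + (-38) + (-3) = -99
Area = |Σ|/2 = 49.5.
Hole:
Apply Gauss's area formula: 2A = Σ (x_i·y_{i+1} − x_{i+1}·y_i), indices taken mod 5.
J→K: (-3)(0) − (-4)(2) = 8
K→L: (-4)(4) − (2)(0) = -16
L→M: (2)(4) − (0)(4) = 8
M→N: (0)(5) − (0)(4) = 0
N→J: (0)(2) − (-3)(5) = 15
Σ = 15
Area = |Σ|/2 = 7.5.
Net area = 49.5 − 7.5 = 42.

42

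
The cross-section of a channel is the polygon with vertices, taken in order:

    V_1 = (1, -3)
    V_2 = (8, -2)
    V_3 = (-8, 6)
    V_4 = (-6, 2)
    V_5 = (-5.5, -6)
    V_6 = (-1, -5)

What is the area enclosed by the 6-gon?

75.25

Apply Gauss's area formula: 2A = Σ (x_i·y_{i+1} − x_{i+1}·y_i), indices taken mod 6.
V_1→V_2: (1)(-2) − (8)(-3) = 22
V_2→V_3: (8)(6) − (-8)(-2) = 32
V_3→V_4: (-8)(2) − (-6)(6) = 20
V_4→V_5: (-6)(-6) − (-5.5)(2) = 47
V_5→V_6: (-5.5)(-5) − (-1)(-6) = 21.5
V_6→V_1: (-1)(-3) − (1)(-5) = 8
Σ = 150.5
Area = |Σ|/2 = 75.25.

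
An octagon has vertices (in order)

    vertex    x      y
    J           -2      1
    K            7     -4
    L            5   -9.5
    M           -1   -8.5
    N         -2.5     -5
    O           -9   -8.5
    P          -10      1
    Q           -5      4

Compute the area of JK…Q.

Cross-terms: 1, -46.5, -52, -16.25, -23.75, -94, -35, 3  ⇒  Σ = -263.5
Area = |Σ|/2 = 131.75.

131.75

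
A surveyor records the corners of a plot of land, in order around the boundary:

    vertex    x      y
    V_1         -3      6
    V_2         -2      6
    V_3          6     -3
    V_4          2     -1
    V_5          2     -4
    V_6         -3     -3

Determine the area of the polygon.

Apply the shoelace (surveyor's) formula: 2A = Σ (x_i·y_{i+1} − x_{i+1}·y_i), indices taken mod 6.
Σ = (-6) + (-30) + (0) + (-6) + (-18) + (-27) = -87
Area = |Σ|/2 = 43.5.

43.5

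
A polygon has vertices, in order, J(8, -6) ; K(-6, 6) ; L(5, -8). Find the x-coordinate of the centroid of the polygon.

7/3

Apply Gauss's area formula. First the cross-terms c_i = x_i·y_{i+1} − x_{i+1}·y_i:
  12, 18, 34  ⇒  2A = 64, A = 32.
Then Σ (x_i + x_{i+1})·c_i = 448, so x̄ = 448 / (6·32) = 7/3.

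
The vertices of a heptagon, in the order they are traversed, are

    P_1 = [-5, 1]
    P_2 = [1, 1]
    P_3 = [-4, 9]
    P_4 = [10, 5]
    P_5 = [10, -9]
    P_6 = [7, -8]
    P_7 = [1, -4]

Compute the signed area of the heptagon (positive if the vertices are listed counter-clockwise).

Apply Gauss's area formula: 2A = Σ (x_i·y_{i+1} − x_{i+1}·y_i), indices taken mod 7.
Σ = (-6) + (13) + (-110) + (-140) + (-17) + (-20) + (-19) = -299
Signed area = Σ/2 = -149.5 (negative ⇒ clockwise traversal).

-149.5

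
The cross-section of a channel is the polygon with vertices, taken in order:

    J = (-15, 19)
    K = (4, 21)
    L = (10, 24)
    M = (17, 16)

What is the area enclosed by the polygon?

Σ = (-391) + (-114) + (-248) + (563) = -190
Area = |Σ|/2 = 95.

95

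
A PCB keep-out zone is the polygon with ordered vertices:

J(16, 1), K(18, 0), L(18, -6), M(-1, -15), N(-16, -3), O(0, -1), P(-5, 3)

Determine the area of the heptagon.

340.5

J→K: (16)(0) − (18)(1) = -18
K→L: (18)(-6) − (18)(0) = -108
L→M: (18)(-15) − (-1)(-6) = -276
M→N: (-1)(-3) − (-16)(-15) = -237
N→O: (-16)(-1) − (0)(-3) = 16
O→P: (0)(3) − (-5)(-1) = -5
P→J: (-5)(1) − (16)(3) = -53
Σ = -681
Area = |Σ|/2 = 340.5.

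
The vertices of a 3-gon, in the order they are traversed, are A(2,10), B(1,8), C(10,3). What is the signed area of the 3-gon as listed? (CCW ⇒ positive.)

Σ = (6) + (-77) + (94) = 23
Signed area = Σ/2 = 11.5 (positive ⇒ counter-clockwise traversal).

11.5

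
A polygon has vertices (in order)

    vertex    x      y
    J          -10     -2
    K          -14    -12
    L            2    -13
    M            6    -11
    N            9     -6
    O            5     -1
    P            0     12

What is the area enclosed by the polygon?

309

Apply the shoelace (surveyor's) formula: 2A = Σ (x_i·y_{i+1} − x_{i+1}·y_i), indices taken mod 7.
Σ = (92) + (206) + (56) + (63) + (21) + (60) + (120) = 618
Area = |Σ|/2 = 309.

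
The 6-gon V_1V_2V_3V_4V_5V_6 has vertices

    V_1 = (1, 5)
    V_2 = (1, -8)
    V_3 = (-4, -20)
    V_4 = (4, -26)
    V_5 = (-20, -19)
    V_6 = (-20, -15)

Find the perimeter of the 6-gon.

94

|V_1V_2| = √((0)² + (-13)²) = √169 = 13
|V_2V_3| = √((-5)² + (-12)²) = √169 = 13
|V_3V_4| = √((8)² + (-6)²) = √100 = 10
|V_4V_5| = √((-24)² + (7)²) = √625 = 25
|V_5V_6| = √((0)² + (4)²) = √16 = 4
|V_6V_1| = √((21)² + (20)²) = √841 = 29
Perimeter = 13 + 13 + 10 + 25 + 4 + 29 = 94.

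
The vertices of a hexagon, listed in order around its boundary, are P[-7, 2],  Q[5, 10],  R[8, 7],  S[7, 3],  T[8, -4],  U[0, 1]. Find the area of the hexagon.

93.5

P→Q: (-7)(10) − (5)(2) = -80
Q→R: (5)(7) − (8)(10) = -45
R→S: (8)(3) − (7)(7) = -25
S→T: (7)(-4) − (8)(3) = -52
T→U: (8)(1) − (0)(-4) = 8
U→P: (0)(2) − (-7)(1) = 7
Σ = -187
Area = |Σ|/2 = 93.5.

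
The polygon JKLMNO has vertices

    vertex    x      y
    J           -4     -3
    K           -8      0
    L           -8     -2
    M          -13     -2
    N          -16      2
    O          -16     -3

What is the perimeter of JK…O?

|JK| = √((-4)² + (3)²) = √25 = 5
|KL| = √((0)² + (-2)²) = √4 = 2
|LM| = √((-5)² + (0)²) = √25 = 5
|MN| = √((-3)² + (4)²) = √25 = 5
|NO| = √((0)² + (-5)²) = √25 = 5
|OJ| = √((12)² + (0)²) = √144 = 12
Perimeter = 5 + 2 + 5 + 5 + 5 + 12 = 34.

34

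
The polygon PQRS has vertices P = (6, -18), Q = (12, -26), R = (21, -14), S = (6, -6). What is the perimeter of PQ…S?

54

|PQ| = √((6)² + (-8)²) = √100 = 10
|QR| = √((9)² + (12)²) = √225 = 15
|RS| = √((-15)² + (8)²) = √289 = 17
|SP| = √((0)² + (-12)²) = √144 = 12
Perimeter = 10 + 15 + 17 + 12 = 54.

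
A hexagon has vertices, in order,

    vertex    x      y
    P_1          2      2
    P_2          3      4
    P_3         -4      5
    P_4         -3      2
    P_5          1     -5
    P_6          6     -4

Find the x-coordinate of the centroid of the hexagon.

82/99

Apply the shoelace formula. First the cross-terms c_i = x_i·y_{i+1} − x_{i+1}·y_i:
  2, 31, 7, 13, 26, 20  ⇒  2A = 99, A = 49.5.
Then Σ (x_i + x_{i+1})·c_i = 246, so x̄ = 246 / (6·49.5) = 82/99.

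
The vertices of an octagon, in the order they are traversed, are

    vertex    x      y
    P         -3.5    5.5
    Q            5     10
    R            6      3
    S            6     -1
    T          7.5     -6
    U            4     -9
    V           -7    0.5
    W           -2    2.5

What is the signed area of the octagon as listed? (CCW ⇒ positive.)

Σ = (-62.5) + (-45) + (-24) + (-28.5) + (-43.5) + (-61) + (-16.5) + (-2.25) = -283.25
Signed area = Σ/2 = -141.625 (negative ⇒ clockwise traversal).

-141.625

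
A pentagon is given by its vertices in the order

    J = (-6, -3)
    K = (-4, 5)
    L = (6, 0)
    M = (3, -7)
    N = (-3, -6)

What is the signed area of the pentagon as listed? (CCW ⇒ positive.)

-90

Apply the shoelace formula: 2A = Σ (x_i·y_{i+1} − x_{i+1}·y_i), indices taken mod 5.
Σ = (-42) + (-30) + (-42) + (-39) + (-27) = -180
Signed area = Σ/2 = -90 (negative ⇒ clockwise traversal).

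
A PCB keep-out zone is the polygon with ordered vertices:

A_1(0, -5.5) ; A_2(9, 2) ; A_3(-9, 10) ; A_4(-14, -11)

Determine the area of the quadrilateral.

236.75

A_1→A_2: (0)(2) − (9)(-5.5) = 49.5
A_2→A_3: (9)(10) − (-9)(2) = 108
A_3→A_4: (-9)(-11) − (-14)(10) = 239
A_4→A_1: (-14)(-5.5) − (0)(-11) = 77
Σ = 473.5
Area = |Σ|/2 = 236.75.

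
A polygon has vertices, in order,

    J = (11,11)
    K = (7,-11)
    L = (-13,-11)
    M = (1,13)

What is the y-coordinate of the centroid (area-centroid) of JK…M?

-113/177

Apply the shoelace formula. First the cross-terms c_i = x_i·y_{i+1} − x_{i+1}·y_i:
  -198, -220, -158, -132  ⇒  2A = -708, A = -354.
Then Σ (y_i + y_{i+1})·c_i = 1356, so ȳ = 1356 / (6·(-354)) = -113/177.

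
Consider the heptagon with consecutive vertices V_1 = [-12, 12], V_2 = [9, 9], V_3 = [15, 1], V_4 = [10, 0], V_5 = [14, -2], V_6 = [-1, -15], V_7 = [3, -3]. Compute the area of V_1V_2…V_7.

Apply the shoelace formula: 2A = Σ (x_i·y_{i+1} − x_{i+1}·y_i), indices taken mod 7.
V_1→V_2: (-12)(9) − (9)(12) = -216
V_2→V_3: (9)(1) − (15)(9) = -126
V_3→V_4: (15)(0) − (10)(1) = -10
V_4→V_5: (10)(-2) − (14)(0) = -20
V_5→V_6: (14)(-15) − (-1)(-2) = -212
V_6→V_7: (-1)(-3) − (3)(-15) = 48
V_7→V_1: (3)(12) − (-12)(-3) = 0
Σ = -536
Area = |Σ|/2 = 268.

268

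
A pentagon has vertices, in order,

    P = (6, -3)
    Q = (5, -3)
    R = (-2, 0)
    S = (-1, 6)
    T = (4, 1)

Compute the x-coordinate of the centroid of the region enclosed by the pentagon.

1.40625

Apply the shoelace formula. First the cross-terms c_i = x_i·y_{i+1} − x_{i+1}·y_i:
  -3, -6, -12, -25, -18  ⇒  2A = -64, A = -32.
Then Σ (x_i + x_{i+1})·c_i = -270, so x̄ = -270 / (6·(-32)) = 1.40625.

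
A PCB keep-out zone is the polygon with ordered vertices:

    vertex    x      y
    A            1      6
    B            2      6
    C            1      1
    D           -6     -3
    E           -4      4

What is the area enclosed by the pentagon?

Apply the surveyor's formula: 2A = Σ (x_i·y_{i+1} − x_{i+1}·y_i), indices taken mod 5.
Σ = (-6) + (-4) + (3) + (-36) + (-28) = -71
Area = |Σ|/2 = 35.5.

35.5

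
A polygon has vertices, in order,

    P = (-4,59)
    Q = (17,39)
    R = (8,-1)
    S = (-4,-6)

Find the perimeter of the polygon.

148

|PQ| = √((21)² + (-20)²) = √841 = 29
|QR| = √((-9)² + (-40)²) = √1681 = 41
|RS| = √((-12)² + (-5)²) = √169 = 13
|SP| = √((0)² + (65)²) = √4225 = 65
Perimeter = 29 + 41 + 13 + 65 = 148.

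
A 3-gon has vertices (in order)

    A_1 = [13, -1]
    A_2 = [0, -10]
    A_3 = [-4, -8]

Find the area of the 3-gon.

31

Apply Gauss's area formula: 2A = Σ (x_i·y_{i+1} − x_{i+1}·y_i), indices taken mod 3.
Cross-terms: -130, -40, 108  ⇒  Σ = -62
Area = |Σ|/2 = 31.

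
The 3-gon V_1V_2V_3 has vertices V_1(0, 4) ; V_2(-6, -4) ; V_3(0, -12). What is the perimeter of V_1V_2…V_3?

|V_1V_2| = √((-6)² + (-8)²) = √100 = 10
|V_2V_3| = √((6)² + (-8)²) = √100 = 10
|V_3V_1| = √((0)² + (16)²) = √256 = 16
Perimeter = 10 + 10 + 16 = 36.

36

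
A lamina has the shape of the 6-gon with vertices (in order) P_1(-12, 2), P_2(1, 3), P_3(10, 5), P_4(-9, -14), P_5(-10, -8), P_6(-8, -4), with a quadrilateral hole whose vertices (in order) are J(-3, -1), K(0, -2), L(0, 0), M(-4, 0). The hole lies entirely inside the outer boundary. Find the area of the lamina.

Outer boundary:
Apply the surveyor's formula: 2A = Σ (x_i·y_{i+1} − x_{i+1}·y_i), indices taken mod 6.
P_1→P_2: (-12)(3) − (1)(2) = -38
P_2→P_3: (1)(5) − (10)(3) = -25
P_3→P_4: (10)(-14) − (-9)(5) = -95
P_4→P_5: (-9)(-8) − (-10)(-14) = -68
P_5→P_6: (-10)(-4) − (-8)(-8) = -24
P_6→P_1: (-8)(2) − (-12)(-4) = -64
Σ = -314
Area = |Σ|/2 = 157.
Hole:
Apply the shoelace (surveyor's) formula: 2A = Σ (x_i·y_{i+1} − x_{i+1}·y_i), indices taken mod 4.
Σ = (6) + (0) + (0) + (4) = 10
Area = |Σ|/2 = 5.
Net area = 157 − 5 = 152.

152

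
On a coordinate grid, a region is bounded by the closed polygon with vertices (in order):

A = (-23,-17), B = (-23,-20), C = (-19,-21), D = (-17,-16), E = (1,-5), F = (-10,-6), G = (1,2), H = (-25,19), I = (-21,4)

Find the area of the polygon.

483.5

Apply the shoelace (surveyor's) formula: 2A = Σ (x_i·y_{i+1} − x_{i+1}·y_i), indices taken mod 9.
A→B: (-23)(-20) − (-23)(-17) = 69
B→C: (-23)(-21) − (-19)(-20) = 103
C→D: (-19)(-16) − (-17)(-21) = -53
D→E: (-17)(-5) − (1)(-16) = 101
E→F: (1)(-6) − (-10)(-5) = -56
F→G: (-10)(2) − (1)(-6) = -14
G→H: (1)(19) − (-25)(2) = 69
H→I: (-25)(4) − (-21)(19) = 299
I→A: (-21)(-17) − (-23)(4) = 449
Σ = 967
Area = |Σ|/2 = 483.5.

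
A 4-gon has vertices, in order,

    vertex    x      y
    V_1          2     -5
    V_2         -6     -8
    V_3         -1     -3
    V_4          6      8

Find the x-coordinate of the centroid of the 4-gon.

Apply Gauss's area formula. First the cross-terms c_i = x_i·y_{i+1} − x_{i+1}·y_i:
  -46, 10, 10, -46  ⇒  2A = -72, A = -36.
Then Σ (x_i + x_{i+1})·c_i = -204, so x̄ = -204 / (6·(-36)) = 17/18.

17/18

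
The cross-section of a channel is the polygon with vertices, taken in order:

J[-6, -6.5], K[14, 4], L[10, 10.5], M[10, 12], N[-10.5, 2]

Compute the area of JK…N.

Apply the shoelace (surveyor's) formula: 2A = Σ (x_i·y_{i+1} − x_{i+1}·y_i), indices taken mod 5.
Σ = (67) + (107) + (15) + (146) + (80.25) = 415.25
Area = |Σ|/2 = 207.625.

207.625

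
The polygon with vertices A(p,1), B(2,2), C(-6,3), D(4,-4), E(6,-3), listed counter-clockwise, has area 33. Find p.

Write out the shoelace sum; only the two edges meeting at A involve p:
2·Area = [(6·1 − p·(-3)) + (p·2 − 2·1)] + 42
       = 5·p + 46 = 66
⇒ p = 4.

4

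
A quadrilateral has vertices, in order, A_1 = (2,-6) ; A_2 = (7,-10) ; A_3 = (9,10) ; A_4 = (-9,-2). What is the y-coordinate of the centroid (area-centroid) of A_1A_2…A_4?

Apply the surveyor's formula. First the cross-terms c_i = x_i·y_{i+1} − x_{i+1}·y_i:
  22, 160, 72, 58  ⇒  2A = 312, A = 156.
Then Σ (y_i + y_{i+1})·c_i = -240, so ȳ = -240 / (6·156) = -10/39.

-10/39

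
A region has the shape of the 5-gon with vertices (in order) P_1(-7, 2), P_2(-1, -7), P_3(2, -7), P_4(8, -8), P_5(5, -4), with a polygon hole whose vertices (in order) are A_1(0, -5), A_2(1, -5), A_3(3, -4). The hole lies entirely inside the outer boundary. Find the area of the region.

50.5

Outer boundary:
Apply the shoelace (surveyor's) formula: 2A = Σ (x_i·y_{i+1} − x_{i+1}·y_i), indices taken mod 5.
P_1→P_2: (-7)(-7) − (-1)(2) = 51
P_2→P_3: (-1)(-7) − (2)(-7) = 21
P_3→P_4: (2)(-8) − (8)(-7) = 40
P_4→P_5: (8)(-4) − (5)(-8) = 8
P_5→P_1: (5)(2) − (-7)(-4) = -18
Σ = 102
Area = |Σ|/2 = 51.
Hole:
Σ = (5) + (11) + (-15) = 1
Area = |Σ|/2 = 0.5.
Net area = 51 − 0.5 = 50.5.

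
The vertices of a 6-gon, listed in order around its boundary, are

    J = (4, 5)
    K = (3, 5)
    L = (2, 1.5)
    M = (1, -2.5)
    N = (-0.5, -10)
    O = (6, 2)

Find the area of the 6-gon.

31.375

Apply the shoelace formula: 2A = Σ (x_i·y_{i+1} − x_{i+1}·y_i), indices taken mod 6.
Cross-terms: 5, -5.5, -6.5, -11.25, 59, 22  ⇒  Σ = 62.75
Area = |Σ|/2 = 31.375.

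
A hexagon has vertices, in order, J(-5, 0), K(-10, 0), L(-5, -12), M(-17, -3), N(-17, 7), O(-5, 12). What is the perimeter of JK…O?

|JK| = √((-5)² + (0)²) = √25 = 5
|KL| = √((5)² + (-12)²) = √169 = 13
|LM| = √((-12)² + (9)²) = √225 = 15
|MN| = √((0)² + (10)²) = √100 = 10
|NO| = √((12)² + (5)²) = √169 = 13
|OJ| = √((0)² + (-12)²) = √144 = 12
Perimeter = 5 + 13 + 15 + 10 + 13 + 12 = 68.

68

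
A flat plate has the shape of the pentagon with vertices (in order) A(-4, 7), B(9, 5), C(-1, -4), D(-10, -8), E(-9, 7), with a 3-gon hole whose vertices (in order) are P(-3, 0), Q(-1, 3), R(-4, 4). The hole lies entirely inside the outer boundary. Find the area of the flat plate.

156

Outer boundary:
Cross-terms: -83, -31, -32, -142, -35  ⇒  Σ = -323
Area = |Σ|/2 = 161.5.
Hole:
Apply the shoelace (surveyor's) formula: 2A = Σ (x_i·y_{i+1} − x_{i+1}·y_i), indices taken mod 3.
Σ = (-9) + (8) + (12) = 11
Area = |Σ|/2 = 5.5.
Net area = 161.5 − 5.5 = 156.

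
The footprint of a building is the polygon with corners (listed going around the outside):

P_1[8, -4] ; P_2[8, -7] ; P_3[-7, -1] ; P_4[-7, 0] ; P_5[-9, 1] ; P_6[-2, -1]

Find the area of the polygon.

Apply the surveyor's formula: 2A = Σ (x_i·y_{i+1} − x_{i+1}·y_i), indices taken mod 6.
Σ = (-24) + (-57) + (-7) + (-7) + (11) + (16) = -68
Area = |Σ|/2 = 34.

34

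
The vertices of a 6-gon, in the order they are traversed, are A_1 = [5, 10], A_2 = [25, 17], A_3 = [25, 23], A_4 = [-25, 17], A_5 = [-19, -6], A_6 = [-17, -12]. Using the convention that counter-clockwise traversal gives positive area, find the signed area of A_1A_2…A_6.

Cross-terms: -165, 150, 1000, 473, 126, -110  ⇒  Σ = 1474
Signed area = Σ/2 = 737 (positive ⇒ counter-clockwise traversal).

737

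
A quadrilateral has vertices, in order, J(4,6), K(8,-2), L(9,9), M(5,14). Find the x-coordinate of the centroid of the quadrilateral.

Apply the surveyor's formula. First the cross-terms c_i = x_i·y_{i+1} − x_{i+1}·y_i:
  -56, 90, 81, -26  ⇒  2A = 89, A = 44.5.
Then Σ (x_i + x_{i+1})·c_i = 1758, so x̄ = 1758 / (6·44.5) = 586/89.

586/89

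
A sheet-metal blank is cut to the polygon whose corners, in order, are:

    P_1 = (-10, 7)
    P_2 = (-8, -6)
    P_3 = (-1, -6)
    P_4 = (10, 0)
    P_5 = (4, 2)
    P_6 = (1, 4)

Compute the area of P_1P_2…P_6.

Apply the surveyor's formula: 2A = Σ (x_i·y_{i+1} − x_{i+1}·y_i), indices taken mod 6.
P_1→P_2: (-10)(-6) − (-8)(7) = 116
P_2→P_3: (-8)(-6) − (-1)(-6) = 42
P_3→P_4: (-1)(0) − (10)(-6) = 60
P_4→P_5: (10)(2) − (4)(0) = 20
P_5→P_6: (4)(4) − (1)(2) = 14
P_6→P_1: (1)(7) − (-10)(4) = 47
Σ = 299
Area = |Σ|/2 = 149.5.

149.5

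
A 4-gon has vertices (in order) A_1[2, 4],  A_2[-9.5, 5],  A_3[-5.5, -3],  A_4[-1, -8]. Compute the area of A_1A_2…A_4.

Apply the shoelace formula: 2A = Σ (x_i·y_{i+1} − x_{i+1}·y_i), indices taken mod 4.
A_1→A_2: (2)(5) − (-9.5)(4) = 48
A_2→A_3: (-9.5)(-3) − (-5.5)(5) = 56
A_3→A_4: (-5.5)(-8) − (-1)(-3) = 41
A_4→A_1: (-1)(4) − (2)(-8) = 12
Σ = 157
Area = |Σ|/2 = 78.5.

78.5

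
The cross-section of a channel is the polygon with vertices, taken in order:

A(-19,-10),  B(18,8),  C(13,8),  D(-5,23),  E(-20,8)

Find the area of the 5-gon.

589.5

Σ = (28) + (40) + (339) + (420) + (352) = 1179
Area = |Σ|/2 = 589.5.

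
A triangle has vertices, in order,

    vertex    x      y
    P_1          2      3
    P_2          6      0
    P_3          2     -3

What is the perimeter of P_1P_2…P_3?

16

|P_1P_2| = √((4)² + (-3)²) = √25 = 5
|P_2P_3| = √((-4)² + (-3)²) = √25 = 5
|P_3P_1| = √((0)² + (6)²) = √36 = 6
Perimeter = 5 + 5 + 6 = 16.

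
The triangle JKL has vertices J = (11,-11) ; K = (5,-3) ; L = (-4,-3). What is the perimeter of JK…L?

36

|JK| = √((-6)² + (8)²) = √100 = 10
|KL| = √((-9)² + (0)²) = √81 = 9
|LJ| = √((15)² + (-8)²) = √289 = 17
Perimeter = 10 + 9 + 17 = 36.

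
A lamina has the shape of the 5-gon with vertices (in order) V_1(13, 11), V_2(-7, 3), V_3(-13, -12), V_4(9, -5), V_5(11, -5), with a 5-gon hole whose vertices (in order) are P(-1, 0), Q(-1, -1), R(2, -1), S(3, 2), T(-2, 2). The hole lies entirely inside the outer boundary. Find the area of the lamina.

292.5

Outer boundary:
Σ = (116) + (123) + (173) + (10) + (186) = 608
Area = |Σ|/2 = 304.
Hole:
Apply Gauss's area formula: 2A = Σ (x_i·y_{i+1} − x_{i+1}·y_i), indices taken mod 5.
Σ = (1) + (3) + (7) + (10) + (2) = 23
Area = |Σ|/2 = 11.5.
Net area = 304 − 11.5 = 292.5.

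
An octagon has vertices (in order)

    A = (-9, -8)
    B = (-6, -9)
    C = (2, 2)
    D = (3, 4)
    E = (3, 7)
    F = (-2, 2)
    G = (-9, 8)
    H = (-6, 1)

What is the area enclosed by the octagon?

Apply the surveyor's formula: 2A = Σ (x_i·y_{i+1} − x_{i+1}·y_i), indices taken mod 8.
Cross-terms: 33, 6, 2, 9, 20, 2, 39, 57  ⇒  Σ = 168
Area = |Σ|/2 = 84.

84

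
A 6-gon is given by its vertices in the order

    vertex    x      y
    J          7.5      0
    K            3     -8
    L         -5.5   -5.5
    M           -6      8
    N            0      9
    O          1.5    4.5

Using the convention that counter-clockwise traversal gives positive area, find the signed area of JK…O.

Apply the surveyor's formula: 2A = Σ (x_i·y_{i+1} − x_{i+1}·y_i), indices taken mod 6.
Σ = (-60) + (-60.5) + (-77) + (-54) + (-13.5) + (-33.75) = -298.75
Signed area = Σ/2 = -149.375 (negative ⇒ clockwise traversal).

-149.375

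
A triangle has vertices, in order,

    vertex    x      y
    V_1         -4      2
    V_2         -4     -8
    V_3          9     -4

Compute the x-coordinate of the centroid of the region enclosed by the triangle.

1/3

Apply Gauss's area formula. First the cross-terms c_i = x_i·y_{i+1} − x_{i+1}·y_i:
  40, 88, 2  ⇒  2A = 130, A = 65.
Then Σ (x_i + x_{i+1})·c_i = 130, so x̄ = 130 / (6·65) = 1/3.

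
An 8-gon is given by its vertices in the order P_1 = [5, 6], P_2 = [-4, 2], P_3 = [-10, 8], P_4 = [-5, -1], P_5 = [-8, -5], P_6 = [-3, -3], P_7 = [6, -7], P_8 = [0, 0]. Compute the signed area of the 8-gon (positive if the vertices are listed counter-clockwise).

Apply the shoelace (surveyor's) formula: 2A = Σ (x_i·y_{i+1} − x_{i+1}·y_i), indices taken mod 8.
Cross-terms: 34, -12, 50, 17, 9, 39, 0, 0  ⇒  Σ = 137
Signed area = Σ/2 = 68.5 (positive ⇒ counter-clockwise traversal).

68.5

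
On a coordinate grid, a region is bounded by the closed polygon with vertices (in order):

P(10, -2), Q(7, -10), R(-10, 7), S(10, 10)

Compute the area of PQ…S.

Σ = (-86) + (-51) + (-170) + (-120) = -427
Area = |Σ|/2 = 213.5.

213.5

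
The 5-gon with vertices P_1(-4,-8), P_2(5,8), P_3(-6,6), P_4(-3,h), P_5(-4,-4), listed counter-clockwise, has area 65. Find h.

1

The doubled signed area Σ (x_i y_{i+1} − x_{i+1} y_i) is linear in h.
With h=0 it equals 132; the coefficient of h is -2 (from the two edges through P_4).
So -2·h + 132 = 2·65 = 130 ⇒ h = 1.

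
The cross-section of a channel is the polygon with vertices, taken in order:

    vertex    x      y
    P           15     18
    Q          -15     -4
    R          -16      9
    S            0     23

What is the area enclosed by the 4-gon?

Σ = (210) + (-199) + (-368) + (-345) = -702
Area = |Σ|/2 = 351.

351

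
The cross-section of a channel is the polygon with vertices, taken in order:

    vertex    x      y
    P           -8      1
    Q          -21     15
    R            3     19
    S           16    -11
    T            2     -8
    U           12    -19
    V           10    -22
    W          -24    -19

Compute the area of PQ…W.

948

Apply Gauss's area formula: 2A = Σ (x_i·y_{i+1} − x_{i+1}·y_i), indices taken mod 8.
P→Q: (-8)(15) − (-21)(1) = -99
Q→R: (-21)(19) − (3)(15) = -444
R→S: (3)(-11) − (16)(19) = -337
S→T: (16)(-8) − (2)(-11) = -106
T→U: (2)(-19) − (12)(-8) = 58
U→V: (12)(-22) − (10)(-19) = -74
V→W: (10)(-19) − (-24)(-22) = -718
W→P: (-24)(1) − (-8)(-19) = -176
Σ = -1896
Area = |Σ|/2 = 948.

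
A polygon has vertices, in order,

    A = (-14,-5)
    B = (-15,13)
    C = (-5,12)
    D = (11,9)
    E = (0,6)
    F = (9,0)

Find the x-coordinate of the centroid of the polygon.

-1526/291

Apply Gauss's area formula. First the cross-terms c_i = x_i·y_{i+1} − x_{i+1}·y_i:
  -257, -115, -177, 66, -54, -45  ⇒  2A = -582, A = -291.
Then Σ (x_i + x_{i+1})·c_i = 9156, so x̄ = 9156 / (6·(-291)) = -1526/291.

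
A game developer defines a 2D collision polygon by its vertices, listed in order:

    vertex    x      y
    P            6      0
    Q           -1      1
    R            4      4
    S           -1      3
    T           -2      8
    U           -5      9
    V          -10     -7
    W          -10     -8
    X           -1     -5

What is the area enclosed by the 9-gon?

Apply the shoelace (surveyor's) formula: 2A = Σ (x_i·y_{i+1} − x_{i+1}·y_i), indices taken mod 9.
P→Q: (6)(1) − (-1)(0) = 6
Q→R: (-1)(4) − (4)(1) = -8
R→S: (4)(3) − (-1)(4) = 16
S→T: (-1)(8) − (-2)(3) = -2
T→U: (-2)(9) − (-5)(8) = 22
U→V: (-5)(-7) − (-10)(9) = 125
V→W: (-10)(-8) − (-10)(-7) = 10
W→X: (-10)(-5) − (-1)(-8) = 42
X→P: (-1)(0) − (6)(-5) = 30
Σ = 241
Area = |Σ|/2 = 120.5.

120.5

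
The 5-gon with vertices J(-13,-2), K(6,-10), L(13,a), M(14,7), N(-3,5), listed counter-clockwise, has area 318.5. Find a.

-14

The doubled signed area Σ (x_i y_{i+1} − x_{i+1} y_i) is linear in a.
With a=0 it equals 525; the coefficient of a is -8 (from the two edges through L).
So -8·a + 525 = 2·318.5 = 637 ⇒ a = -14.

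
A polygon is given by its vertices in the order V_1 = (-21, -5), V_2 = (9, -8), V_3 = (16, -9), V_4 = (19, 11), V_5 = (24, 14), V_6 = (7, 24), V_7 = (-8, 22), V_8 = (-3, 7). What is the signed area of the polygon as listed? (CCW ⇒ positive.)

V_1→V_2: (-21)(-8) − (9)(-5) = 213
V_2→V_3: (9)(-9) − (16)(-8) = 47
V_3→V_4: (16)(11) − (19)(-9) = 347
V_4→V_5: (19)(14) − (24)(11) = 2
V_5→V_6: (24)(24) − (7)(14) = 478
V_6→V_7: (7)(22) − (-8)(24) = 346
V_7→V_8: (-8)(7) − (-3)(22) = 10
V_8→V_1: (-3)(-5) − (-21)(7) = 162
Σ = 1605
Signed area = Σ/2 = 802.5 (positive ⇒ counter-clockwise traversal).

802.5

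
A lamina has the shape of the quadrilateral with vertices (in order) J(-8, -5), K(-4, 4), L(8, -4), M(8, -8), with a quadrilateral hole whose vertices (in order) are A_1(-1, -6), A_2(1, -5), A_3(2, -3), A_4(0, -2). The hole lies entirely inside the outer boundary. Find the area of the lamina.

96

Outer boundary:
Apply Gauss's area formula: 2A = Σ (x_i·y_{i+1} − x_{i+1}·y_i), indices taken mod 4.
Σ = (-52) + (-16) + (-32) + (-104) = -204
Area = |Σ|/2 = 102.
Hole:
Apply Gauss's area formula: 2A = Σ (x_i·y_{i+1} − x_{i+1}·y_i), indices taken mod 4.
A_1→A_2: (-1)(-5) − (1)(-6) = 11
A_2→A_3: (1)(-3) − (2)(-5) = 7
A_3→A_4: (2)(-2) − (0)(-3) = -4
A_4→A_1: (0)(-6) − (-1)(-2) = -2
Σ = 12
Area = |Σ|/2 = 6.
Net area = 102 − 6 = 96.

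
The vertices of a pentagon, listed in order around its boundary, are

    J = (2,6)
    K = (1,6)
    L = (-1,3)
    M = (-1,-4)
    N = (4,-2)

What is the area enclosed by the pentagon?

34

Apply the surveyor's formula: 2A = Σ (x_i·y_{i+1} − x_{i+1}·y_i), indices taken mod 5.
J→K: (2)(6) − (1)(6) = 6
K→L: (1)(3) − (-1)(6) = 9
L→M: (-1)(-4) − (-1)(3) = 7
M→N: (-1)(-2) − (4)(-4) = 18
N→J: (4)(6) − (2)(-2) = 28
Σ = 68
Area = |Σ|/2 = 34.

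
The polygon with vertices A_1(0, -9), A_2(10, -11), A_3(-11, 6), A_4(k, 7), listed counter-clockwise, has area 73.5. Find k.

-13

Write out the shoelace sum; only the two edges meeting at A_4 involve k:
2·Area = [((-11)·7 − k·6) + (k·(-9) − 0·7)] + 29
       = -15·k + -48 = 147
⇒ k = -13.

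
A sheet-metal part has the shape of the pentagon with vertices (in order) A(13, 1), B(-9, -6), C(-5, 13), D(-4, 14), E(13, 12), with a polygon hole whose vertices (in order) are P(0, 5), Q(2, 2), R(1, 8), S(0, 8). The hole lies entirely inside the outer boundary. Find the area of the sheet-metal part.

Outer boundary:
Apply the shoelace (surveyor's) formula: 2A = Σ (x_i·y_{i+1} − x_{i+1}·y_i), indices taken mod 5.
A→B: (13)(-6) − (-9)(1) = -69
B→C: (-9)(13) − (-5)(-6) = -147
C→D: (-5)(14) − (-4)(13) = -18
D→E: (-4)(12) − (13)(14) = -230
E→A: (13)(1) − (13)(12) = -143
Σ = -607
Area = |Σ|/2 = 303.5.
Hole:
Apply the shoelace formula: 2A = Σ (x_i·y_{i+1} − x_{i+1}·y_i), indices taken mod 4.
P→Q: (0)(2) − (2)(5) = -10
Q→R: (2)(8) − (1)(2) = 14
R→S: (1)(8) − (0)(8) = 8
S→P: (0)(5) − (0)(8) = 0
Σ = 12
Area = |Σ|/2 = 6.
Net area = 303.5 − 6 = 297.5.

297.5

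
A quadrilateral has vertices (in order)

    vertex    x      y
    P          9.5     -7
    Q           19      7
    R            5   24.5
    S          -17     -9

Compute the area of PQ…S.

P→Q: (9.5)(7) − (19)(-7) = 199.5
Q→R: (19)(24.5) − (5)(7) = 430.5
R→S: (5)(-9) − (-17)(24.5) = 371.5
S→P: (-17)(-7) − (9.5)(-9) = 204.5
Σ = 1206
Area = |Σ|/2 = 603.

603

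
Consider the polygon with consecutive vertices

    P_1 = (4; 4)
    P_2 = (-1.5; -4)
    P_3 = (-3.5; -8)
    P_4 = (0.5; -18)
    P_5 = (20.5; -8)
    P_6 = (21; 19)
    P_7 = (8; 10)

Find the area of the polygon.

513.75

Apply Gauss's area formula: 2A = Σ (x_i·y_{i+1} − x_{i+1}·y_i), indices taken mod 7.
Cross-terms: -10, -2, 67, 365, 557.5, 58, -8  ⇒  Σ = 1027.5
Area = |Σ|/2 = 513.75.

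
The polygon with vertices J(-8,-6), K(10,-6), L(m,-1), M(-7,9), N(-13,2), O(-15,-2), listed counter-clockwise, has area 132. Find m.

Write out the shoelace sum; only the two edges meeting at L involve m:
2·Area = [(10·(-1) − m·(-6)) + (m·9 − (-7)·(-1))] + 341
       = 15·m + 324 = 264
⇒ m = -4.

-4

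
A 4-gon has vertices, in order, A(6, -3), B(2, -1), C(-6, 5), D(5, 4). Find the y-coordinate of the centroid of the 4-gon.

116/63

Apply the shoelace formula. First the cross-terms c_i = x_i·y_{i+1} − x_{i+1}·y_i:
  0, 4, -49, -39  ⇒  2A = -84, A = -42.
Then Σ (y_i + y_{i+1})·c_i = -464, so ȳ = -464 / (6·(-42)) = 116/63.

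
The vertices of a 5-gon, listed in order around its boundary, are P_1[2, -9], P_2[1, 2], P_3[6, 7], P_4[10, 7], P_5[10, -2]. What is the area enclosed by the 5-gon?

Σ = (13) + (-5) + (-28) + (-90) + (-86) = -196
Area = |Σ|/2 = 98.

98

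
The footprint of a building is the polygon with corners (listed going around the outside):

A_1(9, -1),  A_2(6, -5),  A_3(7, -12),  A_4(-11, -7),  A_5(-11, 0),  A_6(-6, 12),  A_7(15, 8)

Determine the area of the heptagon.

390.5

Apply the shoelace formula: 2A = Σ (x_i·y_{i+1} − x_{i+1}·y_i), indices taken mod 7.
A_1→A_2: (9)(-5) − (6)(-1) = -39
A_2→A_3: (6)(-12) − (7)(-5) = -37
A_3→A_4: (7)(-7) − (-11)(-12) = -181
A_4→A_5: (-11)(0) − (-11)(-7) = -77
A_5→A_6: (-11)(12) − (-6)(0) = -132
A_6→A_7: (-6)(8) − (15)(12) = -228
A_7→A_1: (15)(-1) − (9)(8) = -87
Σ = -781
Area = |Σ|/2 = 390.5.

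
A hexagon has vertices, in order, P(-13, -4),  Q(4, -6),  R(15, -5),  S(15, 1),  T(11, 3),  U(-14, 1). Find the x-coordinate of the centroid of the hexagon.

Apply the shoelace (surveyor's) formula. First the cross-terms c_i = x_i·y_{i+1} − x_{i+1}·y_i:
  94, 70, 90, 34, 53, 69  ⇒  2A = 410, A = 205.
Then Σ (x_i + x_{i+1})·c_i = 2046, so x̄ = 2046 / (6·205) = 341/205.

341/205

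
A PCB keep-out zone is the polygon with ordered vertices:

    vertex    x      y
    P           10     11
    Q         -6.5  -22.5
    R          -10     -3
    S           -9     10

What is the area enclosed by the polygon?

342.5

Apply the shoelace formula: 2A = Σ (x_i·y_{i+1} − x_{i+1}·y_i), indices taken mod 4.
Σ = (-153.5) + (-205.5) + (-127) + (-199) = -685
Area = |Σ|/2 = 342.5.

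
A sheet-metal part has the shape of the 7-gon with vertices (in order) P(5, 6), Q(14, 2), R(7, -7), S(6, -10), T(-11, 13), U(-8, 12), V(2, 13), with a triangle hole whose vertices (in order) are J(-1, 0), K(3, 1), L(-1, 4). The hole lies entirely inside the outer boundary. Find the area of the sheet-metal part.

Outer boundary:
Cross-terms: -74, -112, -28, -32, -28, -128, -53  ⇒  Σ = -455
Area = |Σ|/2 = 227.5.
Hole:
Apply the shoelace formula: 2A = Σ (x_i·y_{i+1} − x_{i+1}·y_i), indices taken mod 3.
Cross-terms: -1, 13, 4  ⇒  Σ = 16
Area = |Σ|/2 = 8.
Net area = 227.5 − 8 = 219.5.

219.5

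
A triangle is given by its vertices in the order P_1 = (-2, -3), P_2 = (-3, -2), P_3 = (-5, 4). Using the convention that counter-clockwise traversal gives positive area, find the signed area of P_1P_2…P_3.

Σ = (-5) + (-22) + (23) = -4
Signed area = Σ/2 = -2 (negative ⇒ clockwise traversal).

-2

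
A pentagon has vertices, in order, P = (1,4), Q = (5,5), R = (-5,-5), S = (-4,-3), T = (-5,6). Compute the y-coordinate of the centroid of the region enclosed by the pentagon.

Apply Gauss's area formula. First the cross-terms c_i = x_i·y_{i+1} − x_{i+1}·y_i:
  -15, 0, -5, -39, -26  ⇒  2A = -85, A = -42.5.
Then Σ (y_i + y_{i+1})·c_i = -472, so ȳ = -472 / (6·(-42.5)) = 472/255.

472/255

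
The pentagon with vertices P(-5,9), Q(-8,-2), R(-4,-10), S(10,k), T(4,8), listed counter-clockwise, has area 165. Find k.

Write out the shoelace sum; only the two edges meeting at S involve k:
2·Area = [((-4)·k − 10·(-10)) + (10·8 − 4·k)] + 230
       = -8·k + 410 = 330
⇒ k = 10.

10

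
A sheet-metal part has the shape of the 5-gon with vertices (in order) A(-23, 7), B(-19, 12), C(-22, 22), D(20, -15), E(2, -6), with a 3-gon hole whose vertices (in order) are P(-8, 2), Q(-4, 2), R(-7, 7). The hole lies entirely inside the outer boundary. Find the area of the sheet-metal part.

300.5

Outer boundary:
Apply the shoelace (surveyor's) formula: 2A = Σ (x_i·y_{i+1} − x_{i+1}·y_i), indices taken mod 5.
Σ = (-143) + (-154) + (-110) + (-90) + (-124) = -621
Area = |Σ|/2 = 310.5.
Hole:
Apply the shoelace formula: 2A = Σ (x_i·y_{i+1} − x_{i+1}·y_i), indices taken mod 3.
Σ = (-8) + (-14) + (42) = 20
Area = |Σ|/2 = 10.
Net area = 310.5 − 10 = 300.5.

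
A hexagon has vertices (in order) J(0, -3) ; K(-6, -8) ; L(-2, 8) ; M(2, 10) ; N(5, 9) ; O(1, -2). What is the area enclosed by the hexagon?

86

Cross-terms: -18, -64, -36, -32, -19, -3  ⇒  Σ = -172
Area = |Σ|/2 = 86.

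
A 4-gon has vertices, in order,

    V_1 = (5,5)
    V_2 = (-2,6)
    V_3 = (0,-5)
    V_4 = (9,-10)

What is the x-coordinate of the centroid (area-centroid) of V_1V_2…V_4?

367/114

Apply the surveyor's formula. First the cross-terms c_i = x_i·y_{i+1} − x_{i+1}·y_i:
  40, 10, 45, 95  ⇒  2A = 190, A = 95.
Then Σ (x_i + x_{i+1})·c_i = 1835, so x̄ = 1835 / (6·95) = 367/114.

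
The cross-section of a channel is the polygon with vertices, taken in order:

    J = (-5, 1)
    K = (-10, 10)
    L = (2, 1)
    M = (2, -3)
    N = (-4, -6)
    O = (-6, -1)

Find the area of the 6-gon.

72.5

J→K: (-5)(10) − (-10)(1) = -40
K→L: (-10)(1) − (2)(10) = -30
L→M: (2)(-3) − (2)(1) = -8
M→N: (2)(-6) − (-4)(-3) = -24
N→O: (-4)(-1) − (-6)(-6) = -32
O→J: (-6)(1) − (-5)(-1) = -11
Σ = -145
Area = |Σ|/2 = 72.5.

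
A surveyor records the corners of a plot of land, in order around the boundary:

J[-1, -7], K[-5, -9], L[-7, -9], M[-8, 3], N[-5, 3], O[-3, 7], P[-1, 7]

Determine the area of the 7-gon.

86

Apply the shoelace (surveyor's) formula: 2A = Σ (x_i·y_{i+1} − x_{i+1}·y_i), indices taken mod 7.
J→K: (-1)(-9) − (-5)(-7) = -26
K→L: (-5)(-9) − (-7)(-9) = -18
L→M: (-7)(3) − (-8)(-9) = -93
M→N: (-8)(3) − (-5)(3) = -9
N→O: (-5)(7) − (-3)(3) = -26
O→P: (-3)(7) − (-1)(7) = -14
P→J: (-1)(-7) − (-1)(7) = 14
Σ = -172
Area = |Σ|/2 = 86.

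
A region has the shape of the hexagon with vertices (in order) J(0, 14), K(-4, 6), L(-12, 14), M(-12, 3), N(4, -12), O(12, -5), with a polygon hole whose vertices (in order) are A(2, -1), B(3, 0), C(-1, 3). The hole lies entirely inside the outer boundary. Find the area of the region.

310.5

Outer boundary:
Cross-terms: 56, 16, 132, 132, 124, 168  ⇒  Σ = 628
Area = |Σ|/2 = 314.
Hole:
Apply the shoelace (surveyor's) formula: 2A = Σ (x_i·y_{i+1} − x_{i+1}·y_i), indices taken mod 3.
Cross-terms: 3, 9, -5  ⇒  Σ = 7
Area = |Σ|/2 = 3.5.
Net area = 314 − 3.5 = 310.5.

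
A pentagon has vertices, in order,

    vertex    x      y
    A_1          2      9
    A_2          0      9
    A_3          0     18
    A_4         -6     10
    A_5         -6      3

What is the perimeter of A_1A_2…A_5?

|A_1A_2| = √((-2)² + (0)²) = √4 = 2
|A_2A_3| = √((0)² + (9)²) = √81 = 9
|A_3A_4| = √((-6)² + (-8)²) = √100 = 10
|A_4A_5| = √((0)² + (-7)²) = √49 = 7
|A_5A_1| = √((8)² + (6)²) = √100 = 10
Perimeter = 2 + 9 + 10 + 7 + 10 = 38.

38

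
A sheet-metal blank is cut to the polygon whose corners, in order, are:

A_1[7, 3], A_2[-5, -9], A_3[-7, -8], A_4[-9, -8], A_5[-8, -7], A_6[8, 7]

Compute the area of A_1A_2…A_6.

A_1→A_2: (7)(-9) − (-5)(3) = -48
A_2→A_3: (-5)(-8) − (-7)(-9) = -23
A_3→A_4: (-7)(-8) − (-9)(-8) = -16
A_4→A_5: (-9)(-7) − (-8)(-8) = -1
A_5→A_6: (-8)(7) − (8)(-7) = 0
A_6→A_1: (8)(3) − (7)(7) = -25
Σ = -113
Area = |Σ|/2 = 56.5.

56.5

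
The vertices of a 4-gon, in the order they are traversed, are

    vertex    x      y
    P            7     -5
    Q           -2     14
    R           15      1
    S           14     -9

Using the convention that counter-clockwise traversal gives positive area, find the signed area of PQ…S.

Apply Gauss's area formula: 2A = Σ (x_i·y_{i+1} − x_{i+1}·y_i), indices taken mod 4.
Σ = (88) + (-212) + (-149) + (-7) = -280
Signed area = Σ/2 = -140 (negative ⇒ clockwise traversal).

-140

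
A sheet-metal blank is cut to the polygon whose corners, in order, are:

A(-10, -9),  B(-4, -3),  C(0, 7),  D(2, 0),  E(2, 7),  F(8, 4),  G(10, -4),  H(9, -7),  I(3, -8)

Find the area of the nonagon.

173

Σ = (-6) + (-28) + (-14) + (14) + (-48) + (-72) + (-34) + (-51) + (-107) = -346
Area = |Σ|/2 = 173.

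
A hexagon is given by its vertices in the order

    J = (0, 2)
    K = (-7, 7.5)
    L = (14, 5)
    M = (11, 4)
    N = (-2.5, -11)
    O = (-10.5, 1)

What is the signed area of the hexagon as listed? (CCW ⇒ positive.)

-187.5

Cross-terms: 14, -140, 1, -111, -118, -21  ⇒  Σ = -375
Signed area = Σ/2 = -187.5 (negative ⇒ clockwise traversal).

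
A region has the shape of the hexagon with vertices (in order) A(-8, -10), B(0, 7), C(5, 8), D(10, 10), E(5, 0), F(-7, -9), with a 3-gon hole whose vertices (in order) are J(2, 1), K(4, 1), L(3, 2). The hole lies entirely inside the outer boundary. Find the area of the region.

108

Outer boundary:
Apply the shoelace (surveyor's) formula: 2A = Σ (x_i·y_{i+1} − x_{i+1}·y_i), indices taken mod 6.
A→B: (-8)(7) − (0)(-10) = -56
B→C: (0)(8) − (5)(7) = -35
C→D: (5)(10) − (10)(8) = -30
D→E: (10)(0) − (5)(10) = -50
E→F: (5)(-9) − (-7)(0) = -45
F→A: (-7)(-10) − (-8)(-9) = -2
Σ = -218
Area = |Σ|/2 = 109.
Hole:
Apply the surveyor's formula: 2A = Σ (x_i·y_{i+1} − x_{i+1}·y_i), indices taken mod 3.
Σ = (-2) + (5) + (-1) = 2
Area = |Σ|/2 = 1.
Net area = 109 − 1 = 108.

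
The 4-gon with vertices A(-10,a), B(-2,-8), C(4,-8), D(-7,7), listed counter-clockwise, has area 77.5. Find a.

3

Write out the shoelace sum; only the two edges meeting at A involve a:
2·Area = [((-7)·a − (-10)·7) + ((-10)·(-8) − (-2)·a)] + 20
       = -5·a + 170 = 155
⇒ a = 3.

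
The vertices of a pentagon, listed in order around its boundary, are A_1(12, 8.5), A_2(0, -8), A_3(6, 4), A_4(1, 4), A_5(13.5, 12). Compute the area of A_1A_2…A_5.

Apply the shoelace formula: 2A = Σ (x_i·y_{i+1} − x_{i+1}·y_i), indices taken mod 5.
A_1→A_2: (12)(-8) − (0)(8.5) = -96
A_2→A_3: (0)(4) − (6)(-8) = 48
A_3→A_4: (6)(4) − (1)(4) = 20
A_4→A_5: (1)(12) − (13.5)(4) = -42
A_5→A_1: (13.5)(8.5) − (12)(12) = -29.25
Σ = -99.25
Area = |Σ|/2 = 49.625.

49.625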